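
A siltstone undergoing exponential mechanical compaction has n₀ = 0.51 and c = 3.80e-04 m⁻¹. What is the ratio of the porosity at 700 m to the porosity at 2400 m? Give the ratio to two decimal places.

1.91

Working in km (1 km = 1000 m; c in km⁻¹ = c in m⁻¹ × 1000):
n(d₁)/n(d₂) = e^(−c·d₁)/e^(−c·d₂) = e^{c(d₂−d₁)}
= exp(0.38 × 1.7) = exp(0.646) = 1.9079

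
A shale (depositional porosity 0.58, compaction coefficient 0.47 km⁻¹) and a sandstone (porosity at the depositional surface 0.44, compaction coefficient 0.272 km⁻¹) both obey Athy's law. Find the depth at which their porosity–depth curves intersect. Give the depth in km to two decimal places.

1.40 km

Set phi₀ₐ e^(−cₐd) = phi₀ᵦ e^(−cᵦd) ⇒ ln(phi₀ₐ/phi₀ᵦ) = (cₐ − cᵦ)·d
d = ln(0.58/0.44) / (0.47 − 0.272) = 0.2763 / 0.198 = 1.395 km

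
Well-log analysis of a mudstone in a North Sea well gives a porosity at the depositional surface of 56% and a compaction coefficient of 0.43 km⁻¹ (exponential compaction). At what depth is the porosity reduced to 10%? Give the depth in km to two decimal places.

4.01 km

Invert Athy's law: d = ln(phi₀/phi) / c
d = ln(0.56/0.1) / 0.43 = ln(5.6) / 0.43 = 1.7228 / 0.43 = 4.006 km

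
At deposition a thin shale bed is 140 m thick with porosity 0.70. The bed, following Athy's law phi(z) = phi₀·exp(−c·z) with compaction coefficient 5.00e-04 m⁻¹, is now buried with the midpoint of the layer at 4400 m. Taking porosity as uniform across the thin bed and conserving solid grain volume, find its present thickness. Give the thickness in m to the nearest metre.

46 m

Working in km (1 km = 1000 m; c in km⁻¹ = c in m⁻¹ × 1000):
Porosity at 4.4 km: phi = 0.7·exp(−0.5×4.4) = 0.0776
Solid-volume conservation: h(1−phi) = h₀(1−phi₀) ⇒ h = h₀·(1−phi₀)/(1−phi)
h = 0.14 × (1 − 0.7)/(1 − 0.0776) = 0.14 × 0.3252 = 0.0455 km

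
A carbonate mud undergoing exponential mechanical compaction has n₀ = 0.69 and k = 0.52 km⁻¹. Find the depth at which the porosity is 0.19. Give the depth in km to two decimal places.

Invert Athy's law: d = ln(n₀/n) / k
d = ln(0.69/0.19) / 0.52 = ln(3.632) / 0.52 = 1.2897 / 0.52 = 2.480 km

2.48 km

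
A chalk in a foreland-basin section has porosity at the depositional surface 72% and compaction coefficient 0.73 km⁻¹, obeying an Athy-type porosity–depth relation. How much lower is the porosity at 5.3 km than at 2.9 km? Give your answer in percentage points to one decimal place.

φ(2.9) = 0.72·e^(−0.73×2.9) = 0.0867
φ(5.3) = 0.72·e^(−0.73×5.3) = 0.0150
Δφ = 0.0867 − 0.0150 = 0.0716

7.2 percentage points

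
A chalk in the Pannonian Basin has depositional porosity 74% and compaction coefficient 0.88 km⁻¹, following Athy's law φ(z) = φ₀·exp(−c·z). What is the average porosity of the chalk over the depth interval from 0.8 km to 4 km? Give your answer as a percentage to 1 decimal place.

12.2%

⟨φ⟩ = (1/(z₂−z₁)) ∫ φ₀ e^(−cz) dz = φ₀·(e^(−c·z₁) − e^(−c·z₂)) / (c·(z₂−z₁))
e^(−0.88×0.8) = 0.4946; e^(−0.88×4) = 0.0296
⟨φ⟩ = 0.74 × (0.4946 − 0.0296) / (0.88 × 3.2) = 0.74 × 0.1651 = 0.1222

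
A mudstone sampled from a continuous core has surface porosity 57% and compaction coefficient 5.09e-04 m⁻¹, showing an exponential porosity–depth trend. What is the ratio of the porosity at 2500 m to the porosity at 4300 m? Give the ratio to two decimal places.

Working in km (1 km = 1000 m; β in km⁻¹ = β in m⁻¹ × 1000):
φ(z₁)/φ(z₂) = e^(−β·z₁)/e^(−β·z₂) = e^{β(z₂−z₁)}
= exp(0.509 × 1.8) = exp(0.9162) = 2.4998

2.50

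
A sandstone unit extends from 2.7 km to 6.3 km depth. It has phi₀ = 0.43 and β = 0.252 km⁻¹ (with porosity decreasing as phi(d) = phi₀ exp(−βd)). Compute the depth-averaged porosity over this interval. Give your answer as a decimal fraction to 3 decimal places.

⟨phi⟩ = (1/(d₂−d₁)) ∫ phi₀ e^(−βd) dd = phi₀·(e^(−β·d₁) − e^(−β·d₂)) / (β·(d₂−d₁))
e^(−0.252×2.7) = 0.5064; e^(−0.252×6.3) = 0.2044
⟨phi⟩ = 0.43 × (0.5064 − 0.2044) / (0.252 × 3.6) = 0.43 × 0.3329 = 0.1431

0.143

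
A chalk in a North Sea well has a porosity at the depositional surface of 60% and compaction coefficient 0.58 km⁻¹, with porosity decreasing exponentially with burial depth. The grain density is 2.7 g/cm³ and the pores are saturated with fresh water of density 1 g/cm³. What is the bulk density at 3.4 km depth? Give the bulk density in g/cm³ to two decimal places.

2.56 g/cm³

Porosity at depth: n = 0.6·exp(−0.58×3.4) = 0.6×0.1392 = 0.0835
Bulk density: ρ_b = (1−n)ρ_g + n·ρ_f = 0.9165×2.7 + 0.0835×1
       = 2.475 + 0.084 = 2.558 g/cm³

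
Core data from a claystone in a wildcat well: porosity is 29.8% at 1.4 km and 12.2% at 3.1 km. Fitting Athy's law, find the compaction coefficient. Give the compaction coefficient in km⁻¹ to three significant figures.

Athy: φ(z) = φ₀ e^(−cz) ⇒ φ₁/φ₂ = e^{c(z₂−z₁)} ⇒ c = ln(φ₁/φ₂)/(z₂−z₁)
c = ln(0.298/0.122) / (3.1 − 1.4) = ln(2.443) / 1.7 = 0.8931 / 1.7 = 0.5253 km⁻¹

0.525 km⁻¹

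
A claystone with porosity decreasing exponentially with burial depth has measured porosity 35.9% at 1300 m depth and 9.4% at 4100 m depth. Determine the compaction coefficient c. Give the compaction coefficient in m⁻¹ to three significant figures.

Working in km (1 km = 1000 m; c in km⁻¹ = c in m⁻¹ × 1000):
Athy: φ(Z) = φ₀ e^(−cZ) ⇒ φ₁/φ₂ = e^{c(Z₂−Z₁)} ⇒ c = ln(φ₁/φ₂)/(Z₂−Z₁)
c = ln(0.359/0.094) / (4.1 − 1.3) = ln(3.819) / 2.8 = 1.3400 / 2.8 = 0.4786 km⁻¹

0.000479 m⁻¹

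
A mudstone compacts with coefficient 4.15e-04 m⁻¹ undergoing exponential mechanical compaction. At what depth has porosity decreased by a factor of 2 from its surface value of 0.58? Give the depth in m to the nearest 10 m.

1670 m

Working in km (1 km = 1000 m; c in km⁻¹ = c in m⁻¹ × 1000):
n/n₀ = 1/2 ⇒ exp(−c·d) = 1/2 ⇒ d = ln(2) / c
d = 0.6931 / 0.415 = 1.670 km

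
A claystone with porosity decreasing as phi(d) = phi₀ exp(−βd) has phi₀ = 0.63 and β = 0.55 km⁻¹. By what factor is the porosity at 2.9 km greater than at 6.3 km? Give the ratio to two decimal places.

phi(d₁)/phi(d₂) = e^(−β·d₁)/e^(−β·d₂) = e^{β(d₂−d₁)}
= exp(0.55 × 3.4) = exp(1.87) = 6.4883

6.49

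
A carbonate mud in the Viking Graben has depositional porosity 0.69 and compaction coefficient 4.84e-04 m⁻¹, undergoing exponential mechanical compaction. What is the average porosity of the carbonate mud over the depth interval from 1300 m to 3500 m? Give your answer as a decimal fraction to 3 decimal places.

Working in km (1 km = 1000 m; c in km⁻¹ = c in m⁻¹ × 1000):
⟨n⟩ = (1/(d₂−d₁)) ∫ n₀ e^(−cd) dd = n₀·(e^(−c·d₁) − e^(−c·d₂)) / (c·(d₂−d₁))
e^(−0.484×1.3) = 0.5330; e^(−0.484×3.5) = 0.1838
⟨n⟩ = 0.69 × (0.5330 − 0.1838) / (0.484 × 2.2) = 0.69 × 0.3280 = 0.2263

0.226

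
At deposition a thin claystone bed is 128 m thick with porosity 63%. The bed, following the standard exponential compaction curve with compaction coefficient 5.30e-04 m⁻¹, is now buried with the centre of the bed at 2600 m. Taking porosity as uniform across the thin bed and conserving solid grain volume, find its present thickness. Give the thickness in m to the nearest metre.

Working in km (1 km = 1000 m; k in km⁻¹ = k in m⁻¹ × 1000):
Porosity at 2.6 km: φ = 0.63·exp(−0.53×2.6) = 0.1588
Solid-volume conservation: h(1−φ) = h₀(1−φ₀) ⇒ h = h₀·(1−φ₀)/(1−φ)
h = 0.128 × (1 − 0.63)/(1 − 0.1588) = 0.128 × 0.4399 = 0.0563 km

56 m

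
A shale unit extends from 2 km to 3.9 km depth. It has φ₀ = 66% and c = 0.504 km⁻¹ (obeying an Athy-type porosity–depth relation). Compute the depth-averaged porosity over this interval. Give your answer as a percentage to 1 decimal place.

⟨φ⟩ = (1/(d₂−d₁)) ∫ φ₀ e^(−cd) dd = φ₀·(e^(−c·d₁) − e^(−c·d₂)) / (c·(d₂−d₁))
e^(−0.504×2) = 0.3649; e^(−0.504×3.9) = 0.1401
⟨φ⟩ = 0.66 × (0.3649 − 0.1401) / (0.504 × 1.9) = 0.66 × 0.2348 = 0.1550

15.5%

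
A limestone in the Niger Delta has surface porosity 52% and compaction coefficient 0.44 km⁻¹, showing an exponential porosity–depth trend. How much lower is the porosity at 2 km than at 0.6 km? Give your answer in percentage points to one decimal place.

n(0.6) = 0.52·e^(−0.44×0.6) = 0.3993
n(2) = 0.52·e^(−0.44×2) = 0.2157
Δn = 0.3993 − 0.2157 = 0.1837

18.4 percentage points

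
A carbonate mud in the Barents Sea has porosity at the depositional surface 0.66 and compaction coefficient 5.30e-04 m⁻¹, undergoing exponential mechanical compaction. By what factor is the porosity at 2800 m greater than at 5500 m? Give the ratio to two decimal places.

Working in km (1 km = 1000 m; c in km⁻¹ = c in m⁻¹ × 1000):
φ(Z₁)/φ(Z₂) = e^(−c·Z₁)/e^(−c·Z₂) = e^{c(Z₂−Z₁)}
= exp(0.53 × 2.7) = exp(1.431) = 4.1829

4.18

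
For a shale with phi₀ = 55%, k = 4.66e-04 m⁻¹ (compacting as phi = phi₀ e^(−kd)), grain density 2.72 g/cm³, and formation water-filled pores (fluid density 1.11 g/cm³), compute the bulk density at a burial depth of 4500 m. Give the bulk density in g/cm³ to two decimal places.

2.61 g/cm³

Working in km (1 km = 1000 m; k in km⁻¹ = k in m⁻¹ × 1000):
Porosity at depth: phi = 0.55·exp(−0.466×4.5) = 0.55×0.1228 = 0.0676
Bulk density: ρ_b = (1−phi)ρ_g + phi·ρ_f = 0.9324×2.72 + 0.0676×1.11
       = 2.536 + 0.075 = 2.611 g/cm³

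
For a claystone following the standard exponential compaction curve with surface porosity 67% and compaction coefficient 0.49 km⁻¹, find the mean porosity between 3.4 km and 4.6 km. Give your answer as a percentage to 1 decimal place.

⟨φ⟩ = (1/(Z₂−Z₁)) ∫ φ₀ e^(−cZ) dZ = φ₀·(e^(−c·Z₁) − e^(−c·Z₂)) / (c·(Z₂−Z₁))
e^(−0.49×3.4) = 0.1890; e^(−0.49×4.6) = 0.1050
⟨φ⟩ = 0.67 × (0.1890 − 0.1050) / (0.49 × 1.2) = 0.67 × 0.1429 = 0.0957

9.6%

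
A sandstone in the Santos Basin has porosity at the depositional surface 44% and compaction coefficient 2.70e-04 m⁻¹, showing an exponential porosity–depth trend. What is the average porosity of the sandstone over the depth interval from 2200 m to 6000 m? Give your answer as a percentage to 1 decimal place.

15.2%

Working in km (1 km = 1000 m; k in km⁻¹ = k in m⁻¹ × 1000):
⟨phi⟩ = (1/(Z₂−Z₁)) ∫ phi₀ e^(−kZ) dZ = phi₀·(e^(−k·Z₁) − e^(−k·Z₂)) / (k·(Z₂−Z₁))
e^(−0.27×2.2) = 0.5521; e^(−0.27×6) = 0.1979
⟨phi⟩ = 0.44 × (0.5521 − 0.1979) / (0.27 × 3.8) = 0.44 × 0.3452 = 0.1519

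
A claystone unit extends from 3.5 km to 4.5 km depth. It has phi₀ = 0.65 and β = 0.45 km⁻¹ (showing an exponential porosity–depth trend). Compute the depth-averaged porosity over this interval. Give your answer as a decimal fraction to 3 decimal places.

⟨phi⟩ = (1/(d₂−d₁)) ∫ phi₀ e^(−βd) dd = phi₀·(e^(−β·d₁) − e^(−β·d₂)) / (β·(d₂−d₁))
e^(−0.45×3.5) = 0.2070; e^(−0.45×4.5) = 0.1320
⟨phi⟩ = 0.65 × (0.2070 − 0.1320) / (0.45 × 1) = 0.65 × 0.1667 = 0.1084

0.108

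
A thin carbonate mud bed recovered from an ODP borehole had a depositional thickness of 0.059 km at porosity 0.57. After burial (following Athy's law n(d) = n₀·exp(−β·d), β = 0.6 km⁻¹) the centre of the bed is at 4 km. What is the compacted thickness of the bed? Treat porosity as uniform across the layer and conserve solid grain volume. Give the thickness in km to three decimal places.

0.027 km

Porosity at 4 km: n = 0.57·exp(−0.6×4) = 0.0517
Solid-volume conservation: h(1−n) = h₀(1−n₀) ⇒ h = h₀·(1−n₀)/(1−n)
h = 0.059 × (1 − 0.57)/(1 − 0.0517) = 0.059 × 0.4534 = 0.0268 km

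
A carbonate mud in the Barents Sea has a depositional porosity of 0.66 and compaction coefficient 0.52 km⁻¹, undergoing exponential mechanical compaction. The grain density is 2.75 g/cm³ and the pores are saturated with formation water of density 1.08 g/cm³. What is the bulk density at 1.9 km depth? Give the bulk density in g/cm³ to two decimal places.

Porosity at depth: n = 0.66·exp(−0.52×1.9) = 0.66×0.3723 = 0.2457
Bulk density: ρ_b = (1−n)ρ_g + n·ρ_f = 0.7543×2.75 + 0.2457×1.08
       = 2.074 + 0.265 = 2.340 g/cm³

2.34 g/cm³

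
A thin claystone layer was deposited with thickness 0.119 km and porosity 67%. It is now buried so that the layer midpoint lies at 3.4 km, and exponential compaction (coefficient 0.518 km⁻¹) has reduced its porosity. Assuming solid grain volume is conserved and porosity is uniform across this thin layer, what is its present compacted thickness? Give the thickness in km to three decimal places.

0.044 km

Porosity at 3.4 km: n = 0.67·exp(−0.518×3.4) = 0.1151
Solid-volume conservation: h(1−n) = h₀(1−n₀) ⇒ h = h₀·(1−n₀)/(1−n)
h = 0.119 × (1 − 0.67)/(1 − 0.1151) = 0.119 × 0.3729 = 0.0444 km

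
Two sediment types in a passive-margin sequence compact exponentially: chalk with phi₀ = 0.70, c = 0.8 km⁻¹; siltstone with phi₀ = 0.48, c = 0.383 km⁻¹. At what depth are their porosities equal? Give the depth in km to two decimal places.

0.90 km

Set phi₀ₐ e^(−cₐd) = phi₀ᵦ e^(−cᵦd) ⇒ ln(phi₀ₐ/phi₀ᵦ) = (cₐ − cᵦ)·d
d = ln(0.7/0.48) / (0.8 − 0.383) = 0.3773 / 0.417 = 0.905 km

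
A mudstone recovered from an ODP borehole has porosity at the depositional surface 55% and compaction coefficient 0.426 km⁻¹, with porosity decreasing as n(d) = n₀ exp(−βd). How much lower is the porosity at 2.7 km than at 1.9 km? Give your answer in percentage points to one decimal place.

n(1.9) = 0.55·e^(−0.426×1.9) = 0.2448
n(2.7) = 0.55·e^(−0.426×2.7) = 0.1741
Δn = 0.2448 − 0.1741 = 0.0707

7.1 percentage points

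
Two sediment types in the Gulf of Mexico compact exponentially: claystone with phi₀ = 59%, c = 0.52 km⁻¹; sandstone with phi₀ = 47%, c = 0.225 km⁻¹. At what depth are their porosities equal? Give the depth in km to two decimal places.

Set phi₀ₐ e^(−cₐZ) = phi₀ᵦ e^(−cᵦZ) ⇒ ln(phi₀ₐ/phi₀ᵦ) = (cₐ − cᵦ)·Z
Z = ln(0.59/0.47) / (0.52 − 0.225) = 0.2274 / 0.295 = 0.771 km

0.77 km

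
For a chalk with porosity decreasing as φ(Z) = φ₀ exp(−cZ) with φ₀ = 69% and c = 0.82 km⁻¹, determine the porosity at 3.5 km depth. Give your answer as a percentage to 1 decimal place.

φ = φ₀·exp(−c·Z) = 0.69 × exp(−0.82 × 3.5) = 0.69 × exp(−2.87)
  = 0.69 × 0.0567 = 0.0391

3.9%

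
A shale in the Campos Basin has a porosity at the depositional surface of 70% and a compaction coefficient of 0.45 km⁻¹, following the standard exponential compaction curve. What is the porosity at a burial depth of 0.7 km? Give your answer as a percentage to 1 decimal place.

51.1%

n = n₀·exp(−β·d) = 0.7 × exp(−0.45 × 0.7) = 0.7 × exp(−0.315)
  = 0.7 × 0.7298 = 0.5109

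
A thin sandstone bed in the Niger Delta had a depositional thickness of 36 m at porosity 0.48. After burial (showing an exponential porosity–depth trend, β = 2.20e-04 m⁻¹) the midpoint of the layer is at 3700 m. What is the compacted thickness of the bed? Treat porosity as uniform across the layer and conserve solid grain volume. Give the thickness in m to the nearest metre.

Working in km (1 km = 1000 m; β in km⁻¹ = β in m⁻¹ × 1000):
Porosity at 3.7 km: φ = 0.48·exp(−0.22×3.7) = 0.2127
Solid-volume conservation: h(1−φ) = h₀(1−φ₀) ⇒ h = h₀·(1−φ₀)/(1−φ)
h = 0.036 × (1 − 0.48)/(1 − 0.2127) = 0.036 × 0.6605 = 0.0238 km

24 m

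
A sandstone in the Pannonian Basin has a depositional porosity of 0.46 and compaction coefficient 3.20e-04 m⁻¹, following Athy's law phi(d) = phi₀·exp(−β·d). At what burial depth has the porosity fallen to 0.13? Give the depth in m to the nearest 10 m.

3950 m

Working in km (1 km = 1000 m; β in km⁻¹ = β in m⁻¹ × 1000):
Invert Athy's law: d = ln(phi₀/phi) / β
d = ln(0.46/0.13) / 0.32 = ln(3.538) / 0.32 = 1.2637 / 0.32 = 3.949 km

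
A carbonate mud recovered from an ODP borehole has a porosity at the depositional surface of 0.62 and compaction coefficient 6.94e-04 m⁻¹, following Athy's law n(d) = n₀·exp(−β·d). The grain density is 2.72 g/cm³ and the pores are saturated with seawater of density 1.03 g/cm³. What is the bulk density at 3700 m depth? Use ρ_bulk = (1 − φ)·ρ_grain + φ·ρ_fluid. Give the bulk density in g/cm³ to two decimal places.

Working in km (1 km = 1000 m; β in km⁻¹ = β in m⁻¹ × 1000):
Porosity at depth: n = 0.62·exp(−0.694×3.7) = 0.62×0.0767 = 0.0476
Bulk density: ρ_b = (1−n)ρ_g + n·ρ_f = 0.9524×2.72 + 0.0476×1.03
       = 2.591 + 0.049 = 2.640 g/cm³

2.64 g/cm³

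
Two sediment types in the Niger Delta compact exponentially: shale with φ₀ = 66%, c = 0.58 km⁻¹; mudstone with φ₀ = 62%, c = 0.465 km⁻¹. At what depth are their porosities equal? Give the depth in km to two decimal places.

0.54 km

Set φ₀ₐ e^(−cₐd) = φ₀ᵦ e^(−cᵦd) ⇒ ln(φ₀ₐ/φ₀ᵦ) = (cₐ − cᵦ)·d
d = ln(0.66/0.62) / (0.58 − 0.465) = 0.0625 / 0.115 = 0.544 km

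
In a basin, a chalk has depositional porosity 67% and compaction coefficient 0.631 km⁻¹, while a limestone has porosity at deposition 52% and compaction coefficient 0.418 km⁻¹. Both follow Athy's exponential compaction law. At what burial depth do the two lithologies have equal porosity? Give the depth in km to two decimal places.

Set phi₀ₐ e^(−kₐd) = phi₀ᵦ e^(−kᵦd) ⇒ ln(phi₀ₐ/phi₀ᵦ) = (kₐ − kᵦ)·d
d = ln(0.67/0.52) / (0.631 − 0.418) = 0.2534 / 0.213 = 1.190 km

1.19 km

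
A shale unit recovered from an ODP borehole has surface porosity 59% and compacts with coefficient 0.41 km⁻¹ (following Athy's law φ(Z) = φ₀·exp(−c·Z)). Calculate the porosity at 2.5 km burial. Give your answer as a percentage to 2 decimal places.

21.17%

φ = φ₀·exp(−c·Z) = 0.59 × exp(−0.41 × 2.5) = 0.59 × exp(−1.025)
  = 0.59 × 0.3588 = 0.2117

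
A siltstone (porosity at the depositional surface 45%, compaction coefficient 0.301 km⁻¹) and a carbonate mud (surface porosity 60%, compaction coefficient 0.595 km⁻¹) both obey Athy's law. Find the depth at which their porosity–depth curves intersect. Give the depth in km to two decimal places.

Set phi₀ₐ e^(−kₐd) = phi₀ᵦ e^(−kᵦd) ⇒ ln(phi₀ₐ/phi₀ᵦ) = (kₐ − kᵦ)·d
d = ln(0.45/0.6) / (0.301 − 0.595) = -0.2877 / -0.294 = 0.979 km

0.98 km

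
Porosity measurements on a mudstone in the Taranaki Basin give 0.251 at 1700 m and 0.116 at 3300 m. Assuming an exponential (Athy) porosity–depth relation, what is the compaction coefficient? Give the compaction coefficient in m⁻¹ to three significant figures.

0.000482 m⁻¹

Working in km (1 km = 1000 m; k in km⁻¹ = k in m⁻¹ × 1000):
Athy: n(d) = n₀ e^(−kd) ⇒ n₁/n₂ = e^{k(d₂−d₁)} ⇒ k = ln(n₁/n₂)/(d₂−d₁)
k = ln(0.251/0.116) / (3.3 − 1.7) = ln(2.164) / 1.6 = 0.7719 / 1.6 = 0.4824 km⁻¹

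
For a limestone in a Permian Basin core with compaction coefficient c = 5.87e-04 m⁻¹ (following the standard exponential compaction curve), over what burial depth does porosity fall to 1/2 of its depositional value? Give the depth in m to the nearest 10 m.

Working in km (1 km = 1000 m; c in km⁻¹ = c in m⁻¹ × 1000):
n/n₀ = 1/2 ⇒ exp(−c·Z) = 1/2 ⇒ Z = ln(2) / c
Z = 0.6931 / 0.587 = 1.181 km

1180 m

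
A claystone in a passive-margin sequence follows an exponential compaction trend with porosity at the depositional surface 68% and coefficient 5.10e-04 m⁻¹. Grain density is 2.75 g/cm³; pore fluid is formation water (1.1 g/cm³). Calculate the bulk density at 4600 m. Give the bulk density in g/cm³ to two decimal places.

Working in km (1 km = 1000 m; k in km⁻¹ = k in m⁻¹ × 1000):
Porosity at depth: phi = 0.68·exp(−0.51×4.6) = 0.68×0.0958 = 0.0651
Bulk density: ρ_b = (1−phi)ρ_g + phi·ρ_f = 0.9349×2.75 + 0.0651×1.1
       = 2.571 + 0.072 = 2.643 g/cm³

2.64 g/cm³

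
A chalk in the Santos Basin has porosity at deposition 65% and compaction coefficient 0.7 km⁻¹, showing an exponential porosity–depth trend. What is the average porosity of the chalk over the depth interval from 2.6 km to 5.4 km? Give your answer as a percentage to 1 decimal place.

⟨φ⟩ = (1/(z₂−z₁)) ∫ φ₀ e^(−cz) dz = φ₀·(e^(−c·z₁) − e^(−c·z₂)) / (c·(z₂−z₁))
e^(−0.7×2.6) = 0.1620; e^(−0.7×5.4) = 0.0228
⟨φ⟩ = 0.65 × (0.1620 − 0.0228) / (0.7 × 2.8) = 0.65 × 0.0710 = 0.0462

4.6%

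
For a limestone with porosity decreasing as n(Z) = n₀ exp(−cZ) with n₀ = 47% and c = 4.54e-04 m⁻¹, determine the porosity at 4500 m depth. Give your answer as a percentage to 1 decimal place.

Working in km (1 km = 1000 m; c in km⁻¹ = c in m⁻¹ × 1000):
n = n₀·exp(−c·Z) = 0.47 × exp(−0.454 × 4.5) = 0.47 × exp(−2.043)
  = 0.47 × 0.1296 = 0.0609

6.1%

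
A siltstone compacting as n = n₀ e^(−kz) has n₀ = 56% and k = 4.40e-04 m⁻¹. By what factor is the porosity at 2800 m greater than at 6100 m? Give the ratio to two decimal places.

4.27

Working in km (1 km = 1000 m; k in km⁻¹ = k in m⁻¹ × 1000):
n(z₁)/n(z₂) = e^(−k·z₁)/e^(−k·z₂) = e^{k(z₂−z₁)}
= exp(0.44 × 3.3) = exp(1.452) = 4.2716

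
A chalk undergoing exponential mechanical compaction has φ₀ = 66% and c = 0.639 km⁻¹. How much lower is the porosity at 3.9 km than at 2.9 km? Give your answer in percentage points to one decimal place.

4.9 percentage points

φ(2.9) = 0.66·e^(−0.639×2.9) = 0.1035
φ(3.9) = 0.66·e^(−0.639×3.9) = 0.0546
Δφ = 0.1035 − 0.0546 = 0.0488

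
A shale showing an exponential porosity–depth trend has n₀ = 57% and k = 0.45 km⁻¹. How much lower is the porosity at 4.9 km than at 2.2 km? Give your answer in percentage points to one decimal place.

14.9 percentage points

n(2.2) = 0.57·e^(−0.45×2.2) = 0.2118
n(4.9) = 0.57·e^(−0.45×4.9) = 0.0628
Δn = 0.2118 − 0.0628 = 0.1490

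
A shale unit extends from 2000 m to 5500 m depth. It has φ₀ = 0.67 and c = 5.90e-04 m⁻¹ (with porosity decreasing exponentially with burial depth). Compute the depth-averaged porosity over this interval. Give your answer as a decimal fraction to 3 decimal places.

Working in km (1 km = 1000 m; c in km⁻¹ = c in m⁻¹ × 1000):
⟨φ⟩ = (1/(z₂−z₁)) ∫ φ₀ e^(−cz) dz = φ₀·(e^(−c·z₁) − e^(−c·z₂)) / (c·(z₂−z₁))
e^(−0.59×2) = 0.3073; e^(−0.59×5.5) = 0.0390
⟨φ⟩ = 0.67 × (0.3073 − 0.0390) / (0.59 × 3.5) = 0.67 × 0.1299 = 0.0871

0.087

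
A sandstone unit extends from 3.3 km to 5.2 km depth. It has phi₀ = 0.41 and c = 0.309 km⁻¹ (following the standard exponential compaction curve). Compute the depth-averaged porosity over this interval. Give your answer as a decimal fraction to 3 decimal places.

⟨phi⟩ = (1/(d₂−d₁)) ∫ phi₀ e^(−cd) dd = phi₀·(e^(−c·d₁) − e^(−c·d₂)) / (c·(d₂−d₁))
e^(−0.309×3.3) = 0.3607; e^(−0.309×5.2) = 0.2005
⟨phi⟩ = 0.41 × (0.3607 − 0.2005) / (0.309 × 1.9) = 0.41 × 0.2728 = 0.1119

0.112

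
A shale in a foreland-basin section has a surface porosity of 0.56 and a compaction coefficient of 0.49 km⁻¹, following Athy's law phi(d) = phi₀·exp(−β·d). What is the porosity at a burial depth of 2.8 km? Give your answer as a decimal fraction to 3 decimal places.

0.142

phi = phi₀·exp(−β·d) = 0.56 × exp(−0.49 × 2.8) = 0.56 × exp(−1.372)
  = 0.56 × 0.2536 = 0.1420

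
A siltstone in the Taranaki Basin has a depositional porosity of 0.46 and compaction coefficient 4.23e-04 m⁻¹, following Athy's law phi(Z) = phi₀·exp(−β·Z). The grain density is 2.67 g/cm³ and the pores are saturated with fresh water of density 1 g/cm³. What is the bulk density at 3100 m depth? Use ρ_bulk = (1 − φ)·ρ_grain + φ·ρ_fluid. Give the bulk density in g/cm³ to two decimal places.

Working in km (1 km = 1000 m; β in km⁻¹ = β in m⁻¹ × 1000):
Porosity at depth: phi = 0.46·exp(−0.423×3.1) = 0.46×0.2695 = 0.1240
Bulk density: ρ_b = (1−phi)ρ_g + phi·ρ_f = 0.8760×2.67 + 0.1240×1
       = 2.339 + 0.124 = 2.463 g/cm³

2.46 g/cm³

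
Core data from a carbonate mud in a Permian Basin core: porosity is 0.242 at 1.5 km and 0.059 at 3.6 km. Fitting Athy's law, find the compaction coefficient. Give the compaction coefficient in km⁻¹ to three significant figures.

Athy: φ(Z) = φ₀ e^(−cZ) ⇒ φ₁/φ₂ = e^{c(Z₂−Z₁)} ⇒ c = ln(φ₁/φ₂)/(Z₂−Z₁)
c = ln(0.242/0.059) / (3.6 − 1.5) = ln(4.102) / 2.1 = 1.4114 / 2.1 = 0.6721 km⁻¹

0.672 km⁻¹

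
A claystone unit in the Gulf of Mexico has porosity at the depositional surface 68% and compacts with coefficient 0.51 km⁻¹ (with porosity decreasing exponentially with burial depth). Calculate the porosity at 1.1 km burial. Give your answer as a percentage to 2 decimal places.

38.80%

φ = φ₀·exp(−β·Z) = 0.68 × exp(−0.51 × 1.1) = 0.68 × exp(−0.561)
  = 0.68 × 0.5706 = 0.3880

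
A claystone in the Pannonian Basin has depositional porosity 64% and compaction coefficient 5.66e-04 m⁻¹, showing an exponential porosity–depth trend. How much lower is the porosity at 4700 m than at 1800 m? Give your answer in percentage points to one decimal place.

18.6 percentage points

Working in km (1 km = 1000 m; c in km⁻¹ = c in m⁻¹ × 1000):
n(1.8) = 0.64·e^(−0.566×1.8) = 0.2311
n(4.7) = 0.64·e^(−0.566×4.7) = 0.0448
Δn = 0.2311 − 0.0448 = 0.1863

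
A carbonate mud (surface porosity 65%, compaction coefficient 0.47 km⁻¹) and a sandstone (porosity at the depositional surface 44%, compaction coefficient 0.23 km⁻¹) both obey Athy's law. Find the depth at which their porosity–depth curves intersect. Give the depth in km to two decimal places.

Set φ₀ₐ e^(−cₐZ) = φ₀ᵦ e^(−cᵦZ) ⇒ ln(φ₀ₐ/φ₀ᵦ) = (cₐ − cᵦ)·Z
Z = ln(0.65/0.44) / (0.47 − 0.23) = 0.3902 / 0.24 = 1.626 km

1.63 km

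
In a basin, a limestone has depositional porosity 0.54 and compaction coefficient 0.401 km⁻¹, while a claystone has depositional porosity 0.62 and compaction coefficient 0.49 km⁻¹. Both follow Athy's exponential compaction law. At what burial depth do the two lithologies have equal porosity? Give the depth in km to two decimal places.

Set n₀ₐ e^(−kₐz) = n₀ᵦ e^(−kᵦz) ⇒ ln(n₀ₐ/n₀ᵦ) = (kₐ − kᵦ)·z
z = ln(0.54/0.62) / (0.401 − 0.49) = -0.1382 / -0.089 = 1.552 km

1.55 km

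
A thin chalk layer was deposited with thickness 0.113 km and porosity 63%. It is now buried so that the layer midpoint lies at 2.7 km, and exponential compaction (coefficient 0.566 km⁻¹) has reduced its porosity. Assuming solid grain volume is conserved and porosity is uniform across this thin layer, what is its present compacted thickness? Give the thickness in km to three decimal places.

Porosity at 2.7 km: φ = 0.63·exp(−0.566×2.7) = 0.1367
Solid-volume conservation: h(1−φ) = h₀(1−φ₀) ⇒ h = h₀·(1−φ₀)/(1−φ)
h = 0.113 × (1 − 0.63)/(1 − 0.1367) = 0.113 × 0.4286 = 0.0484 km

0.048 km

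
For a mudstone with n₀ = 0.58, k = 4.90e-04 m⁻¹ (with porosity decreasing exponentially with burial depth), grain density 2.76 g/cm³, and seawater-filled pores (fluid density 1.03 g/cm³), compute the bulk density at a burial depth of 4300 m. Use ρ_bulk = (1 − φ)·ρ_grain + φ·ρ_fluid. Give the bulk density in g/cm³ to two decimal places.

2.64 g/cm³

Working in km (1 km = 1000 m; k in km⁻¹ = k in m⁻¹ × 1000):
Porosity at depth: n = 0.58·exp(−0.49×4.3) = 0.58×0.1216 = 0.0705
Bulk density: ρ_b = (1−n)ρ_g + n·ρ_f = 0.9295×2.76 + 0.0705×1.03
       = 2.565 + 0.073 = 2.638 g/cm³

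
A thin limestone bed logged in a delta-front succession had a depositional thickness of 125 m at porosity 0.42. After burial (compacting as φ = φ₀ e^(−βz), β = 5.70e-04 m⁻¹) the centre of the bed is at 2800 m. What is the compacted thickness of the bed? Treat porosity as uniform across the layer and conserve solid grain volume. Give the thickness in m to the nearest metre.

Working in km (1 km = 1000 m; β in km⁻¹ = β in m⁻¹ × 1000):
Porosity at 2.8 km: φ = 0.42·exp(−0.57×2.8) = 0.0851
Solid-volume conservation: h(1−φ) = h₀(1−φ₀) ⇒ h = h₀·(1−φ₀)/(1−φ)
h = 0.125 × (1 − 0.42)/(1 − 0.0851) = 0.125 × 0.6340 = 0.0792 km

79 m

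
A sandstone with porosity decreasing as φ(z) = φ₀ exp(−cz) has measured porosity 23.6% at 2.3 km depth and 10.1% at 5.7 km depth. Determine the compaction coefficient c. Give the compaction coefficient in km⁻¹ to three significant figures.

0.250 km⁻¹

Athy: φ(z) = φ₀ e^(−cz) ⇒ φ₁/φ₂ = e^{c(z₂−z₁)} ⇒ c = ln(φ₁/φ₂)/(z₂−z₁)
c = ln(0.236/0.101) / (5.7 − 2.3) = ln(2.337) / 3.4 = 0.8487 / 3.4 = 0.2496 km⁻¹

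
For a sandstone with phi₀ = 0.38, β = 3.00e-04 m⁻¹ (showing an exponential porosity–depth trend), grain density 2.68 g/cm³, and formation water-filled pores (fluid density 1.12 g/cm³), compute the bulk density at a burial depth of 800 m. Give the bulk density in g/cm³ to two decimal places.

Working in km (1 km = 1000 m; β in km⁻¹ = β in m⁻¹ × 1000):
Porosity at depth: phi = 0.38·exp(−0.3×0.8) = 0.38×0.7866 = 0.2989
Bulk density: ρ_b = (1−phi)ρ_g + phi·ρ_f = 0.7011×2.68 + 0.2989×1.12
       = 1.879 + 0.335 = 2.214 g/cm³

2.21 g/cm³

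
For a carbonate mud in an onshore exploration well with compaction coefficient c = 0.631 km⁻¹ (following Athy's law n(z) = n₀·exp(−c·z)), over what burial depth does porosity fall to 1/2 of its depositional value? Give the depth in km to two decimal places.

n/n₀ = 1/2 ⇒ exp(−c·z) = 1/2 ⇒ z = ln(2) / c
z = 0.6931 / 0.631 = 1.098 km

1.10 km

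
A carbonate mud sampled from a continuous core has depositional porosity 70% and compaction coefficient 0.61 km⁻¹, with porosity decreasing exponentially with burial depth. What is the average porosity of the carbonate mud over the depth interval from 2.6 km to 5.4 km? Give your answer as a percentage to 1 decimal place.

⟨n⟩ = (1/(z₂−z₁)) ∫ n₀ e^(−cz) dz = n₀·(e^(−c·z₁) − e^(−c·z₂)) / (c·(z₂−z₁))
e^(−0.61×2.6) = 0.2047; e^(−0.61×5.4) = 0.0371
⟨n⟩ = 0.7 × (0.2047 − 0.0371) / (0.61 × 2.8) = 0.7 × 0.0981 = 0.0687

6.9%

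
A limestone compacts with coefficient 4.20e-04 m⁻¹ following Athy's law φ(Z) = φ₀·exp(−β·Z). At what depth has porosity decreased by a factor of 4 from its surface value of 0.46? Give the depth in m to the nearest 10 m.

Working in km (1 km = 1000 m; β in km⁻¹ = β in m⁻¹ × 1000):
φ/φ₀ = 1/4 ⇒ exp(−β·Z) = 1/4 ⇒ Z = ln(4) / β
Z = 1.3863 / 0.42 = 3.301 km

3300 m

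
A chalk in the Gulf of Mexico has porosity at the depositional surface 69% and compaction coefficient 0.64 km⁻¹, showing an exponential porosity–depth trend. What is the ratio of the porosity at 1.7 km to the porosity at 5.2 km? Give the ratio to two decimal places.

n(d₁)/n(d₂) = e^(−β·d₁)/e^(−β·d₂) = e^{β(d₂−d₁)}
= exp(0.64 × 3.5) = exp(2.24) = 9.3933

9.39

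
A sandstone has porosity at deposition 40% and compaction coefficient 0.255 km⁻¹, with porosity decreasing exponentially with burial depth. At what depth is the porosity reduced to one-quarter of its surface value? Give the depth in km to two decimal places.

5.44 km

phi/phi₀ = 1/4 ⇒ exp(−k·z) = 1/4 ⇒ z = ln(4) / k
z = 1.3863 / 0.255 = 5.436 km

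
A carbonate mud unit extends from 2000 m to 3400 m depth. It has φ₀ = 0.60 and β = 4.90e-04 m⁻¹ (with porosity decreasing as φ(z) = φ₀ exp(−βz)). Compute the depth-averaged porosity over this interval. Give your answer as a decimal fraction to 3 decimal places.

Working in km (1 km = 1000 m; β in km⁻¹ = β in m⁻¹ × 1000):
⟨φ⟩ = (1/(z₂−z₁)) ∫ φ₀ e^(−βz) dz = φ₀·(e^(−β·z₁) − e^(−β·z₂)) / (β·(z₂−z₁))
e^(−0.49×2) = 0.3753; e^(−0.49×3.4) = 0.1890
⟨φ⟩ = 0.6 × (0.3753 − 0.1890) / (0.49 × 1.4) = 0.6 × 0.2716 = 0.1630

0.163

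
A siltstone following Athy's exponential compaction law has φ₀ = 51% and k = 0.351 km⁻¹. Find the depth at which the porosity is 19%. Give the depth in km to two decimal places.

2.81 km

Invert Athy's law: Z = ln(φ₀/φ) / k
Z = ln(0.51/0.19) / 0.351 = ln(2.684) / 0.351 = 0.9874 / 0.351 = 2.813 km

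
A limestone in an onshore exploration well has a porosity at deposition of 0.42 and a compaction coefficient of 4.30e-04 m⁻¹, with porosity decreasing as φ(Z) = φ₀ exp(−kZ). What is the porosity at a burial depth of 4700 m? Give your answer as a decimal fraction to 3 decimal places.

0.056

Working in km (1 km = 1000 m; k in km⁻¹ = k in m⁻¹ × 1000):
φ = φ₀·exp(−k·Z) = 0.42 × exp(−0.43 × 4.7) = 0.42 × exp(−2.021)
  = 0.42 × 0.1325 = 0.0557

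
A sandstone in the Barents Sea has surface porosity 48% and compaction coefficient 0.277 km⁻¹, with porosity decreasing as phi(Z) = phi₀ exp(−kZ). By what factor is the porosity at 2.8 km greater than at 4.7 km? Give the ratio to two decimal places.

1.69

phi(Z₁)/phi(Z₂) = e^(−k·Z₁)/e^(−k·Z₂) = e^{k(Z₂−Z₁)}
= exp(0.277 × 1.9) = exp(0.5263) = 1.6927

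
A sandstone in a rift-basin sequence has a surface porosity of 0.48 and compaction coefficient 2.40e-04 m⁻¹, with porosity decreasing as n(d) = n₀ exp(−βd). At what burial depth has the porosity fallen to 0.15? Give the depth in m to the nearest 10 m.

4850 m

Working in km (1 km = 1000 m; β in km⁻¹ = β in m⁻¹ × 1000):
Invert Athy's law: d = ln(n₀/n) / β
d = ln(0.48/0.15) / 0.24 = ln(3.2) / 0.24 = 1.1632 / 0.24 = 4.846 km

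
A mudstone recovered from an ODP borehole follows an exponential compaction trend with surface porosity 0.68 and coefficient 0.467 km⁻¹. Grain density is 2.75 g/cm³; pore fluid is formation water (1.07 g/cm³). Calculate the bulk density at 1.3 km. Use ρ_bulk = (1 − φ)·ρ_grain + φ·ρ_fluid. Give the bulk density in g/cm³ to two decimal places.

Porosity at depth: n = 0.68·exp(−0.467×1.3) = 0.68×0.5449 = 0.3706
Bulk density: ρ_b = (1−n)ρ_g + n·ρ_f = 0.6294×2.75 + 0.3706×1.07
       = 1.731 + 0.396 = 2.127 g/cm³

2.13 g/cm³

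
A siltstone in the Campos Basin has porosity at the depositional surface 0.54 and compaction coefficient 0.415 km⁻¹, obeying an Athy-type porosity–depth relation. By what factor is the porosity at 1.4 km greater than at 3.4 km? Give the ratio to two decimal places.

n(z₁)/n(z₂) = e^(−c·z₁)/e^(−c·z₂) = e^{c(z₂−z₁)}
= exp(0.415 × 2) = exp(0.83) = 2.2933

2.29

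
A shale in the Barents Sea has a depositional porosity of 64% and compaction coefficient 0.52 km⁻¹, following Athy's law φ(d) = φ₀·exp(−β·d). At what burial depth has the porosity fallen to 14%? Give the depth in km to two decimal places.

Invert Athy's law: d = ln(φ₀/φ) / β
d = ln(0.64/0.14) / 0.52 = ln(4.571) / 0.52 = 1.5198 / 0.52 = 2.923 km

2.92 km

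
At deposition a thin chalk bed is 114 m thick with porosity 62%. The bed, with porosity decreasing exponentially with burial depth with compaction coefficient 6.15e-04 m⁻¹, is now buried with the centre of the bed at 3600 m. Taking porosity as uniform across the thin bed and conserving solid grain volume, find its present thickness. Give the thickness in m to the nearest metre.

Working in km (1 km = 1000 m; c in km⁻¹ = c in m⁻¹ × 1000):
Porosity at 3.6 km: phi = 0.62·exp(−0.615×3.6) = 0.0677
Solid-volume conservation: h(1−phi) = h₀(1−phi₀) ⇒ h = h₀·(1−phi₀)/(1−phi)
h = 0.114 × (1 − 0.62)/(1 − 0.0677) = 0.114 × 0.4076 = 0.0465 km

46 m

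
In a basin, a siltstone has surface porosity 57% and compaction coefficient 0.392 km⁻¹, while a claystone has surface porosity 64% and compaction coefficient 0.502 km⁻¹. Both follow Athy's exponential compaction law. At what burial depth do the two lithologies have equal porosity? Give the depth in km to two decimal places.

Set n₀ₐ e^(−βₐZ) = n₀ᵦ e^(−βᵦZ) ⇒ ln(n₀ₐ/n₀ᵦ) = (βₐ − βᵦ)·Z
Z = ln(0.57/0.64) / (0.392 − 0.502) = -0.1158 / -0.11 = 1.053 km

1.05 km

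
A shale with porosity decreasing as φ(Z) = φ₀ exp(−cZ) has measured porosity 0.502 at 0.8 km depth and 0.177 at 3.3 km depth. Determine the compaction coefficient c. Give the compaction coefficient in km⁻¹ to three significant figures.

Athy: φ(Z) = φ₀ e^(−cZ) ⇒ φ₁/φ₂ = e^{c(Z₂−Z₁)} ⇒ c = ln(φ₁/φ₂)/(Z₂−Z₁)
c = ln(0.502/0.177) / (3.3 − 0.8) = ln(2.836) / 2.5 = 1.0425 / 2.5 = 0.417 km⁻¹

0.417 km⁻¹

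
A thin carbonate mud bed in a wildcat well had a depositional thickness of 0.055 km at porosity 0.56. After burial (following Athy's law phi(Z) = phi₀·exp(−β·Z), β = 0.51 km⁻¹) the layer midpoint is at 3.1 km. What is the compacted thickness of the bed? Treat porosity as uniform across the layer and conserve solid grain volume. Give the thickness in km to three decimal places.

0.027 km

Porosity at 3.1 km: phi = 0.56·exp(−0.51×3.1) = 0.1152
Solid-volume conservation: h(1−phi) = h₀(1−phi₀) ⇒ h = h₀·(1−phi₀)/(1−phi)
h = 0.055 × (1 − 0.56)/(1 − 0.1152) = 0.055 × 0.4973 = 0.0274 km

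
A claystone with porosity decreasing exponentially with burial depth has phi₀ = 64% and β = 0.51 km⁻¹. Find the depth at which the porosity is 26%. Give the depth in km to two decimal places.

Invert Athy's law: d = ln(phi₀/phi) / β
d = ln(0.64/0.26) / 0.51 = ln(2.462) / 0.51 = 0.9008 / 0.51 = 1.766 km

1.77 km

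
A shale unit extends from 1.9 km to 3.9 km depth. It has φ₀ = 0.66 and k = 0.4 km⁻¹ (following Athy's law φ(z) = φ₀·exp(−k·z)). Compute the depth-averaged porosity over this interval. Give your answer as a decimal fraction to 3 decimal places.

⟨φ⟩ = (1/(z₂−z₁)) ∫ φ₀ e^(−kz) dz = φ₀·(e^(−k·z₁) − e^(−k·z₂)) / (k·(z₂−z₁))
e^(−0.4×1.9) = 0.4677; e^(−0.4×3.9) = 0.2101
⟨φ⟩ = 0.66 × (0.4677 − 0.2101) / (0.4 × 2) = 0.66 × 0.3219 = 0.2125

0.212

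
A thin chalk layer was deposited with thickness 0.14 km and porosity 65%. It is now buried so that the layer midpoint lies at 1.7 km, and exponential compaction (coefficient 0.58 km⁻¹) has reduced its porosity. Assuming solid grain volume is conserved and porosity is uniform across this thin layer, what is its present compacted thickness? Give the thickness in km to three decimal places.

Porosity at 1.7 km: φ = 0.65·exp(−0.58×1.7) = 0.2425
Solid-volume conservation: h(1−φ) = h₀(1−φ₀) ⇒ h = h₀·(1−φ₀)/(1−φ)
h = 0.14 × (1 − 0.65)/(1 − 0.2425) = 0.14 × 0.4620 = 0.0647 km

0.065 km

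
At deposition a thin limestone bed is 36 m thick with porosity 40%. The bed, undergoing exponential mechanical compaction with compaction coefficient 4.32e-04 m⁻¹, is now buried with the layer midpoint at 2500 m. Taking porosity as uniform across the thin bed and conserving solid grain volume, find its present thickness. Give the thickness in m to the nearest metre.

25 m

Working in km (1 km = 1000 m; c in km⁻¹ = c in m⁻¹ × 1000):
Porosity at 2.5 km: φ = 0.4·exp(−0.432×2.5) = 0.1358
Solid-volume conservation: h(1−φ) = h₀(1−φ₀) ⇒ h = h₀·(1−φ₀)/(1−φ)
h = 0.036 × (1 − 0.4)/(1 − 0.1358) = 0.036 × 0.6943 = 0.0250 km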